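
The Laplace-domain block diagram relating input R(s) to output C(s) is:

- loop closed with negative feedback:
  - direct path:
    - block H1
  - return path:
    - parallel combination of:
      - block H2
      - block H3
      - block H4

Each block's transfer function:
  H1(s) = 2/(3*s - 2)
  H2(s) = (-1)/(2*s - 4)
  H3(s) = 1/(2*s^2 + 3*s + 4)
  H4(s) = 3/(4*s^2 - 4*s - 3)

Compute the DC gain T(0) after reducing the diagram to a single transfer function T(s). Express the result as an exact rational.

(1) combine H2, H3, H4 in parallel: (-8*s^4 + 16*s^3 - 28*s^2 + 23*s - 24)/(16*s^5 - 24*s^4 - 20*s^3 - 42*s^2 + 76*s + 48)
(2) feedback reduction of H1, (H2+H3+H4): (16*s^5 - 24*s^4 - 20*s^3 - 42*s^2 + 76*s + 48)/(24*s^6 - 52*s^5 - 14*s^4 - 27*s^3 + 128*s^2 + 19*s - 72)
Evaluating the step-2 result (the overall T(s)) at s = 0 gives T(0) = 48/(-72) = -2/3.

Answer: -2/3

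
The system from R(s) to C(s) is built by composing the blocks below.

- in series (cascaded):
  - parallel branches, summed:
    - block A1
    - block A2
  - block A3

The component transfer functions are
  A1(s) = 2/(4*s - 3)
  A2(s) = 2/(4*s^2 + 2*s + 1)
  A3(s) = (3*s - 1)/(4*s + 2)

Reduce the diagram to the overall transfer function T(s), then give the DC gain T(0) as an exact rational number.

The answer is -2/3.

Reasoning:
Step 1 - reduce the parallel group A1, A2 gives (8*s^2 + 12*s - 4)/(16*s^3 - 4*s^2 - 2*s - 3)
Step 2 - series reduction of (A1+A2), A3 gives (12*s^3 + 14*s^2 - 12*s + 2)/(32*s^4 + 8*s^3 - 8*s^2 - 8*s - 3)
The step-2 result is T(s). Setting s = 0: T(0) = 2/(-3) = -2/3.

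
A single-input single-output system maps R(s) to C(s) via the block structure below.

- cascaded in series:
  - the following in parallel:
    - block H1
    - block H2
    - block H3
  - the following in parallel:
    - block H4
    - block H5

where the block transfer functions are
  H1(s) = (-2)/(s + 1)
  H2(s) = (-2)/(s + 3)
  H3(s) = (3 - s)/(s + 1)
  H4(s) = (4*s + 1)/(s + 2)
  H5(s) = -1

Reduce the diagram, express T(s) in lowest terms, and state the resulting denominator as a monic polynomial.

The answer is s^3 + 6*s^2 + 11*s + 6.

Reasoning:
Step 1: reduce the parallel group H1, H2, H3 = (-s^2 - 4*s + 1)/(s^2 + 4*s + 3)
Step 2: parallel reduction of H4, H5 = (3*s - 1)/(s + 2)
Step 3: series reduction of (H1+H2+H3), (H4+H5) = (-3*s^3 - 11*s^2 + 7*s - 1)/(s^3 + 6*s^2 + 11*s + 6)
That last expression is T(s), already simplified, and its denominator is already monic.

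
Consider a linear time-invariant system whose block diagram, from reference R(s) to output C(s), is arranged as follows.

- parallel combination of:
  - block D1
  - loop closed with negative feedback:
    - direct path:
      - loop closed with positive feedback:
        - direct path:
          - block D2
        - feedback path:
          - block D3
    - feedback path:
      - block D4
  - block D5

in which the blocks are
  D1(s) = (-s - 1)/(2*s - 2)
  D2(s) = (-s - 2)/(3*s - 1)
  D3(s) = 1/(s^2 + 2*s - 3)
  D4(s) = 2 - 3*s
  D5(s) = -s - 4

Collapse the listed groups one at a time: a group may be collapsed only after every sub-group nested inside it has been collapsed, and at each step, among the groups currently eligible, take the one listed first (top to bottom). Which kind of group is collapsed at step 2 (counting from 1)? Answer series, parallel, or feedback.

Reducing step by step:

(1) close the feedback loop around D2, D3
(2) apply the feedback formula to [D2/(1-D2*D3)], D4
(3) sum the parallel branches D1, [[D2/(1-D2*D3)]/(1+[D2/(1-D2*D3)]*D4)], D5
Step 2 collapses a feedback group.

Answer: feedback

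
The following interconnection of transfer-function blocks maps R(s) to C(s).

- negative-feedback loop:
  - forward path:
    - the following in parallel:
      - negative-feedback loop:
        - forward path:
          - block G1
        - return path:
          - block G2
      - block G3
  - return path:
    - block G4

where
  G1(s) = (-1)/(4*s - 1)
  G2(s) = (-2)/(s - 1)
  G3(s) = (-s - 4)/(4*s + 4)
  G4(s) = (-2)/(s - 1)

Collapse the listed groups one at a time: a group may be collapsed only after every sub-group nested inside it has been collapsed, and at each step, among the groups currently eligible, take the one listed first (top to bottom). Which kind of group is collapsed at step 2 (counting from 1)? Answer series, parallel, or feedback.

(1) collapse the loop (G1 forward, G2 return)
(2) add [G1/(1+G1*G2)], G3 (parallel)
(3) reduce the feedback loop with forward ([G1/(1+G1*G2)]+G3) and return G4
The group at step 2 is a parallel group.

Therefore the answer is parallel.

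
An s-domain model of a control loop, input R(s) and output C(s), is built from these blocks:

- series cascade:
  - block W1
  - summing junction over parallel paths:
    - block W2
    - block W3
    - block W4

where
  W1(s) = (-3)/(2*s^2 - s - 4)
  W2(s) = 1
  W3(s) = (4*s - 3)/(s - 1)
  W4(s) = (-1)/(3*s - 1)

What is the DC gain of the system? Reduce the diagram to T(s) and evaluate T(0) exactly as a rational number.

The answer is 15/4.

Reasoning:
[1] parallel reduction of W2, W3, W4: (15*s^2 - 18*s + 5)/(3*s^2 - 4*s + 1)
[2] cascade W1, (W2+W3+W4): (-45*s^2 + 54*s - 15)/(6*s^4 - 11*s^3 - 6*s^2 + 15*s - 4)
Step 2 gives the overall T(s). Then T(0) = -15/(-4) = 15/4.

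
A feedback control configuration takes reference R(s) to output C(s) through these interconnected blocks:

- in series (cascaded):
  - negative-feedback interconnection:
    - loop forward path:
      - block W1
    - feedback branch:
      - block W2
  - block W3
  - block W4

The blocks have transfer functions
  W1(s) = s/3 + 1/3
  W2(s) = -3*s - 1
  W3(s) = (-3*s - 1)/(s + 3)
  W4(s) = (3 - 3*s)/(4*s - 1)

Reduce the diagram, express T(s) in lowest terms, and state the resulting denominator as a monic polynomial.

Answer: s^4 + 49*s^3/12 + 9*s^2/4 - 17*s/6 + 1/2

Working:
[1] reduce the feedback loop with forward W1 and return W2 gives (-s - 1)/(3*s^2 + 4*s - 2)
[2] series reduction of [W1/(1+W1*W2)], W3, W4 gives (-9*s^3 - 3*s^2 + 9*s + 3)/(12*s^4 + 49*s^3 + 27*s^2 - 34*s + 6)
Step 2 gives the fully reduced T(s), with no common factor left to cancel. The denominator's leading coefficient is 12, so divide each of its coefficients by 12 to get the monic form.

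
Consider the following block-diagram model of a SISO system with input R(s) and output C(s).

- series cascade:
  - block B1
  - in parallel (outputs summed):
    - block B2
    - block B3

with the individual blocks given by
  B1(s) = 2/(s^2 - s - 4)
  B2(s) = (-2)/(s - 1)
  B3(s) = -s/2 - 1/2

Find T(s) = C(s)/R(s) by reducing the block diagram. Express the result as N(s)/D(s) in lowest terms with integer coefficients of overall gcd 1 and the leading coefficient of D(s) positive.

Step 1. combine B2, B3 in parallel gives (-s^2 - 3)/(2*s - 2)
Step 2. multiply B1, (B2+B3) (series); the result is T(s) itself (integer coefficients, no common factor, positive leading denominator coefficient)

Final answer: (-s^2 - 3)/(s^3 - 2*s^2 - 3*s + 4)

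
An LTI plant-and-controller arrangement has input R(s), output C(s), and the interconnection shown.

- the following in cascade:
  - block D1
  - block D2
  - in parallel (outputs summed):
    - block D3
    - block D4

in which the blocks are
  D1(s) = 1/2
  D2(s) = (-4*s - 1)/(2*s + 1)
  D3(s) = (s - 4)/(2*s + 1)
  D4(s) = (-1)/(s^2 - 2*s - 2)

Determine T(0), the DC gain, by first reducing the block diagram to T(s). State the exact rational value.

Answer: 7/4

Working:
(1) combine D3, D4 in parallel -> (s^3 - 6*s^2 + 4*s + 7)/(2*s^3 - 3*s^2 - 6*s - 2)
(2) reduce the series chain D1, D2, (D3+D4) -> (-4*s^4 + 23*s^3 - 10*s^2 - 32*s - 7)/(8*s^4 - 8*s^3 - 30*s^2 - 20*s - 4)
DC gain: substitute s = 0 into T(s) from step 2: T(0) = -7/(-4) = 7/4.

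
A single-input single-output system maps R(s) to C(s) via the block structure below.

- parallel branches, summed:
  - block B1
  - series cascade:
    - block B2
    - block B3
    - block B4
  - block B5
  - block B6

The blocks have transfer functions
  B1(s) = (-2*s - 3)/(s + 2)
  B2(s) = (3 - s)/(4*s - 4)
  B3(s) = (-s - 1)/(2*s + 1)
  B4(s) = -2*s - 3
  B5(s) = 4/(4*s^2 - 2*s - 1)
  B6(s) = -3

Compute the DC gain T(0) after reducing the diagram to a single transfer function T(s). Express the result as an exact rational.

Answer: -43/4

Working:
Step 1. combine B2, B3, B4 in series gives (-2*s^3 + s^2 + 12*s + 9)/(8*s^2 - 4*s - 4)
Step 2. reduce the parallel group B1, (B2*B3*B4), B5, B6 gives (-8*s^6 - 168*s^5 - 64*s^4 + 507*s^3 + 124*s^2 - 245*s - 86)/(32*s^5 + 32*s^4 - 80*s^3 - 20*s^2 + 28*s + 8)
DC gain: substitute s = 0 into T(s) from step 2: T(0) = -86/8 = -43/4.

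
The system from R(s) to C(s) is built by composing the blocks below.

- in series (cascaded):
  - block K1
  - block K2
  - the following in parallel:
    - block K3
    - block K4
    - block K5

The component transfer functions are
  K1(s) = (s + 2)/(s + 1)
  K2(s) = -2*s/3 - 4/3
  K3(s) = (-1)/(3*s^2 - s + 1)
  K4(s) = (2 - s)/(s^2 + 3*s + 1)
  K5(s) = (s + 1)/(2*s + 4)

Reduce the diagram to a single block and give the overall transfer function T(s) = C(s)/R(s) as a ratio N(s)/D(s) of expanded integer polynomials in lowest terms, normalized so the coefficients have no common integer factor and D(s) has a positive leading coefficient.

Reducing step by step:

Step 1. combine K3, K4, K5 in parallel; result (3*s^5 + 5*s^4 + 9*s^3 + 15*s^2 - 19*s + 5)/(6*s^5 + 28*s^4 + 34*s^3 + 8*s^2 + 10*s + 4)
Step 2. reduce the series chain K1, K2, (K3+K4+K5) - this is the overall T(s), already in the required normalized form

Answer: (-3*s^6 - 11*s^5 - 19*s^4 - 33*s^3 - 11*s^2 + 33*s - 10)/(9*s^5 + 33*s^4 + 27*s^3 + 9*s^2 + 9*s + 3)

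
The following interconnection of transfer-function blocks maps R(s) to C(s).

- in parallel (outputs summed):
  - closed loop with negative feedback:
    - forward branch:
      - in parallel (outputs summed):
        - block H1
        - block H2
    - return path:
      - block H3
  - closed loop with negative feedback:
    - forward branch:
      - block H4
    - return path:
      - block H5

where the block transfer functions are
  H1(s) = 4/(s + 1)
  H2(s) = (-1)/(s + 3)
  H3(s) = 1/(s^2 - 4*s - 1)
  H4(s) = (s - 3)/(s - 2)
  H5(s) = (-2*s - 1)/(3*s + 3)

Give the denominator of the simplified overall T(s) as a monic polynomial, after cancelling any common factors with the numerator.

First reduce the diagram to T(s).

(1) add H1, H2 (parallel) gives (3*s + 11)/(s^2 + 4*s + 3)
(2) close the feedback loop around (H1+H2), H3 gives (3*s^3 - s^2 - 47*s - 11)/(s^4 - 14*s^2 - 13*s + 8)
(3) close the feedback loop around H4, H5 gives (3*s^2 - 6*s - 9)/(s^2 + 2*s - 3)
(4) sum the parallel branches [(H1+H2)/(1+(H1+H2)*H3)], [H4/(1+H4*H5)] gives (3*s^6 - 3*s^5 - 46*s^4 - 13*s^3 + 126*s^2 + 188*s - 39)/(s^6 + 2*s^5 - 17*s^4 - 41*s^3 + 24*s^2 + 55*s - 24)
T(s) is the step-4 result (common factors already cancelled). Leading coefficient of the denominator: 1, so no rescaling is needed.

Answer: s^6 + 2*s^5 - 17*s^4 - 41*s^3 + 24*s^2 + 55*s - 24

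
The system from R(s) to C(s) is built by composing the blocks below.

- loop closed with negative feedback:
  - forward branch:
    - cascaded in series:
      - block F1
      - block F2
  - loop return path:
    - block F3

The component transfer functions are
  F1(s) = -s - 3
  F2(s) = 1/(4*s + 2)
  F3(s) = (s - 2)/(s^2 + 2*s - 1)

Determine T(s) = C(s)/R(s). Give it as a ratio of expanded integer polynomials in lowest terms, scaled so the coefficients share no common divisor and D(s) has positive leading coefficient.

(1) series reduction of F1, F2; result (-s - 3)/(4*s + 2)
(2) close the feedback loop around (F1*F2), F3, which is the overall transfer function T(s) = C(s)/R(s) in lowest terms

Answer: (-s^3 - 5*s^2 - 5*s + 3)/(4*s^3 + 9*s^2 - s + 4)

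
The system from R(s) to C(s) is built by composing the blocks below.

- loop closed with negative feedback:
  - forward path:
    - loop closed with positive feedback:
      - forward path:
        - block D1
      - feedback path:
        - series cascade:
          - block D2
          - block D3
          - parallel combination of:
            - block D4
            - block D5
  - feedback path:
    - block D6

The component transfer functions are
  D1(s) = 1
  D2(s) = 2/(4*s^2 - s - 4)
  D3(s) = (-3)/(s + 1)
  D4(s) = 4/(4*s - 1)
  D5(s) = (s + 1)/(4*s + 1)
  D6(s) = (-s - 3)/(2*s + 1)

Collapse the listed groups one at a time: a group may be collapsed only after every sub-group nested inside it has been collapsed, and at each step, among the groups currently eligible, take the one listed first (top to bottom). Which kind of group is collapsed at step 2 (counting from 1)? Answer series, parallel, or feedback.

1. combine D4, D5 in parallel
2. multiply D2, D3, (D4+D5) (series)
3. collapse the loop (D1 forward, (D2*D3*(D4+D5)) return)
4. close the feedback loop around [D1/(1-D1*(D2*D3*(D4+D5)))], D6
Step 2: series.

Therefore the answer is series.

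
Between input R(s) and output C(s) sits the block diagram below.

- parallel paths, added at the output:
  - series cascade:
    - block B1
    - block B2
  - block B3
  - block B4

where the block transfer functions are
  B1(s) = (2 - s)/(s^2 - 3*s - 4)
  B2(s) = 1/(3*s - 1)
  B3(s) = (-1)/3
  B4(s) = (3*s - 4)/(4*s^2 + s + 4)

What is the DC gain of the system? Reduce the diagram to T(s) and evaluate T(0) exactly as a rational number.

Answer: -5/6

Working:
Step 1: cascade B1, B2, giving (2 - s)/(3*s^3 - 10*s^2 - 9*s + 4)
Step 2: sum the parallel branches (B1*B2), B3, B4, giving (-12*s^5 + 64*s^4 - 104*s^3 + 93*s^2 + 170*s - 40)/(36*s^5 - 111*s^4 - 102*s^3 - 99*s^2 - 96*s + 48)
That last expression is T(s); at s = 0 only the constant terms survive, so T(0) = -40/48 = -5/6.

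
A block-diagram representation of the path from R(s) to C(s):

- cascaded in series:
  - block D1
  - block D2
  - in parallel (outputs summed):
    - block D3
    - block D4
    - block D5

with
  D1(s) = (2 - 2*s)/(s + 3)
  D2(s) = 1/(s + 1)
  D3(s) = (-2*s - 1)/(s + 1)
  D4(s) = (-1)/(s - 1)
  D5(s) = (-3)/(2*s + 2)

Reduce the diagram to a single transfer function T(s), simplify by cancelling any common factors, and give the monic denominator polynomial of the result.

(1) add D3, D4, D5 (parallel); result (-4*s^2 - 3*s + 3)/(2*s^2 - 2)
(2) multiply D1, D2, (D3+D4+D5) (series); result (4*s^2 + 3*s - 3)/(s^3 + 5*s^2 + 7*s + 3)
Step 2 gives the fully reduced T(s), with no common factor left to cancel. The denominator is already monic (leading coefficient 1).

Hence the answer: s^3 + 5*s^2 + 7*s + 3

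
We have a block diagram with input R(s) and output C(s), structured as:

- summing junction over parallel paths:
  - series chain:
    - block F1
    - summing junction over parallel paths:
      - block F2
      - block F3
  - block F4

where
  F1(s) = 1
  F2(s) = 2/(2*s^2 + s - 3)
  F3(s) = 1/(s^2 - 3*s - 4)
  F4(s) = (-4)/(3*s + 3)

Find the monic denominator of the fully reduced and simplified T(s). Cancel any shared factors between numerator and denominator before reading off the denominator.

1. combine F2, F3 in parallel; result (4*s^2 - 5*s - 11)/(2*s^4 - 5*s^3 - 14*s^2 + 5*s + 12)
2. multiply F1, (F2+F3) (series); result (4*s^2 - 5*s - 11)/(2*s^4 - 5*s^3 - 14*s^2 + 5*s + 12)
3. parallel reduction of (F1*(F2+F3)), F4; result (-8*s^3 + 40*s^2 + 13*s - 81)/(6*s^4 - 15*s^3 - 42*s^2 + 15*s + 36)
The result of step 3 is T(s) in lowest terms. Its denominator has leading coefficient 6; dividing the denominator through by 6 makes it monic.

Therefore the answer is s^4 - 5*s^3/2 - 7*s^2 + 5*s/2 + 6.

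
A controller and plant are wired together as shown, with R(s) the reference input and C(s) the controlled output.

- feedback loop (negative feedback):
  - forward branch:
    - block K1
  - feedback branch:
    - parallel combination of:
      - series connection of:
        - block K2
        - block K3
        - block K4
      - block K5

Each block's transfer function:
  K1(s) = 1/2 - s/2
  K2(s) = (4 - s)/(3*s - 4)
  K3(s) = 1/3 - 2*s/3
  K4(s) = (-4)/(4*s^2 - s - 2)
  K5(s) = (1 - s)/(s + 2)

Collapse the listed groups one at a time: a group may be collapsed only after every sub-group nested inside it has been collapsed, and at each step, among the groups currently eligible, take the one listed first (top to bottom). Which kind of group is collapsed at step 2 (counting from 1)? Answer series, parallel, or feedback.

Step 1. reduce the series chain K2, K3, K4
Step 2. parallel reduction of (K2*K3*K4), K5
Step 3. collapse the loop (K1 forward, ((K2*K3*K4)+K5) return)
Step 2 collapses a parallel group.

Answer: parallel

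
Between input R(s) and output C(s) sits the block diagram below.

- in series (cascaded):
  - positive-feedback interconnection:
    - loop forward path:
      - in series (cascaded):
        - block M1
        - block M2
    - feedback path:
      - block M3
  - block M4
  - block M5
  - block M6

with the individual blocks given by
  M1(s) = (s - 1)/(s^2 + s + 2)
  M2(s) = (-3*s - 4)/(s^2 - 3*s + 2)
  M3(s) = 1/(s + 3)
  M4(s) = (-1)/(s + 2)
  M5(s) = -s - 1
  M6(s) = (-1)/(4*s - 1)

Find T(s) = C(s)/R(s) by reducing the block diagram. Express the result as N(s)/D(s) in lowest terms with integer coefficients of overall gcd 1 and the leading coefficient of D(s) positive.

Step 1: reduce the series chain M1, M2 = (-3*s - 4)/(s^3 - s^2 - 4)
Step 2: close the feedback loop around (M1*M2), M3 = (-3*s^2 - 13*s - 12)/(s^4 + 2*s^3 - 3*s^2 - s - 8)
Step 3: reduce the series chain [(M1*M2)/(1-(M1*M2)*M3)], M4, M5, M6, giving the overall T(s)

Final answer: (3*s^3 + 16*s^2 + 25*s + 12)/(4*s^6 + 15*s^5 - 29*s^3 - 33*s^2 - 54*s + 16)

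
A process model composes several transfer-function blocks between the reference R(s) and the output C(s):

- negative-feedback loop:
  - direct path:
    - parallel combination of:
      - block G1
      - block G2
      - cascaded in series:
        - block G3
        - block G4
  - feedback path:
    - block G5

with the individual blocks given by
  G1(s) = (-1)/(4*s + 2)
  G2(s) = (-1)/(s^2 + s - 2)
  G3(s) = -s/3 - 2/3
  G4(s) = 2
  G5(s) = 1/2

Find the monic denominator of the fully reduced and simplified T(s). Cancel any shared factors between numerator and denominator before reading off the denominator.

Answer: s^4 + s^3/2 - 21*s^2/8 + 19*s/8 + 1

Working:
1. combine G3, G4 in series: -2*s/3 - 4/3
2. reduce the parallel group G1, G2, (G3*G4): (-8*s^4 - 28*s^3 - 15*s^2 + 17*s + 16)/(12*s^3 + 18*s^2 - 18*s - 12)
3. collapse the loop ((G1+G2+(G3*G4)) forward, G5 return): (16*s^4 + 56*s^3 + 30*s^2 - 34*s - 32)/(8*s^4 + 4*s^3 - 21*s^2 + 19*s + 8)
T(s) is the step-3 result (common factors already cancelled). Leading coefficient of the denominator: 8. Divide through by 8 for the monic polynomial.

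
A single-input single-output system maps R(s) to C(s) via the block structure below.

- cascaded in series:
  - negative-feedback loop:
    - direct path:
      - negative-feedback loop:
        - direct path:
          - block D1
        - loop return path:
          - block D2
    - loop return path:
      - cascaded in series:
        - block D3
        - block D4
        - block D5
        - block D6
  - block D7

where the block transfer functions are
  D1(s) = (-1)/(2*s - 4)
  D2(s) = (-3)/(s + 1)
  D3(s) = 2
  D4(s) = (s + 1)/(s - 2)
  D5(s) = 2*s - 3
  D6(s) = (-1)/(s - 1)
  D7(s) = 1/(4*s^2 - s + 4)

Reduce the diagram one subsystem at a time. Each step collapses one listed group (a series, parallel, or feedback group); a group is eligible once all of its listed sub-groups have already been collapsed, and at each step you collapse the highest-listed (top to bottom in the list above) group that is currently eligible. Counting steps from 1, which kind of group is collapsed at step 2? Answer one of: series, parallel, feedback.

The answer is series.

Reasoning:
Step 1: reduce the feedback loop with forward D1 and return D2
Step 2: reduce the series chain D3, D4, D5, D6
Step 3: reduce the feedback loop with forward [D1/(1+D1*D2)] and return (D3*D4*D5*D6)
Step 4: cascade [[D1/(1+D1*D2)]/(1+[D1/(1+D1*D2)]*(D3*D4*D5*D6))], D7
At step 2 the group reduced is series.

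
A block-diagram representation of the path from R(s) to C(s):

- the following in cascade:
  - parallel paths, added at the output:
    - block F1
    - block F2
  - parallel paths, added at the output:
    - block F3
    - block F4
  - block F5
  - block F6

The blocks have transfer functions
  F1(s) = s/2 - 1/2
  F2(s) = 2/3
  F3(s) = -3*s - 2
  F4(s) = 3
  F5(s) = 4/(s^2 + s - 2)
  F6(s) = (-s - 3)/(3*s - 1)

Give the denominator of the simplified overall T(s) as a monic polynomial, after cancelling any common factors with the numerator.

Step 1. combine F1, F2 in parallel, giving s/2 + 1/6
Step 2. combine F3, F4 in parallel, giving 1 - 3*s
Step 3. series reduction of (F1+F2), (F3+F4), F5, F6, giving (6*s^2 + 20*s + 6)/(3*s^2 + 3*s - 6)
The result of step 3 is T(s) in lowest terms. Its denominator has leading coefficient 3; dividing the denominator through by 3 makes it monic.

Final answer: s^2 + s - 2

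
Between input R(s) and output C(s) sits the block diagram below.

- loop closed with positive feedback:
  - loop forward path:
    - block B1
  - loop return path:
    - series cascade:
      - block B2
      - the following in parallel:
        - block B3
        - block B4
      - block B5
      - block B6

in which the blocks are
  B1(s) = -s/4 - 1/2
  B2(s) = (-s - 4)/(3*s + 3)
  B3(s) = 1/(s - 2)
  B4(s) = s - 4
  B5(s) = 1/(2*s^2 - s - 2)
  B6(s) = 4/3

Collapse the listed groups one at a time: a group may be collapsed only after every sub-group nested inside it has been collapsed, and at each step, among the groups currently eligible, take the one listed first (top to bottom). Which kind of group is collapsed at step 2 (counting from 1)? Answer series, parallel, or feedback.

Answer: series

Working:
Step 1 - parallel reduction of B3, B4
Step 2 - cascade B2, (B3+B4), B5, B6
Step 3 - close the feedback loop around B1, (B2*(B3+B4)*B5*B6)
At step 2 the group reduced is series.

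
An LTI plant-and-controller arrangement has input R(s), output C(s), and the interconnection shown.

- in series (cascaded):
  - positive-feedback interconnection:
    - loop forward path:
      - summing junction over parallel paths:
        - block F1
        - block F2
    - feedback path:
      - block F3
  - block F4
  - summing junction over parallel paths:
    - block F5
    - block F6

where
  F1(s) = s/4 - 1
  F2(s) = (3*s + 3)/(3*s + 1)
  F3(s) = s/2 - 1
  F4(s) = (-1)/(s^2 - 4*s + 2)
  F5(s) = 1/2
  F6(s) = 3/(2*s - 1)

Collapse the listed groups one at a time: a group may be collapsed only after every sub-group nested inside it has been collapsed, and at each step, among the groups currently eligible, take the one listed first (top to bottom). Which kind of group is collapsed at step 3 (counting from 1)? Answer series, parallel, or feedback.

1. add F1, F2 (parallel)
2. collapse the loop ((F1+F2) forward, F3 return)
3. combine F5, F6 in parallel
4. reduce the series chain [(F1+F2)/(1-(F1+F2)*F3)], F4, (F5+F6)
Step 3: parallel.

Final answer: parallel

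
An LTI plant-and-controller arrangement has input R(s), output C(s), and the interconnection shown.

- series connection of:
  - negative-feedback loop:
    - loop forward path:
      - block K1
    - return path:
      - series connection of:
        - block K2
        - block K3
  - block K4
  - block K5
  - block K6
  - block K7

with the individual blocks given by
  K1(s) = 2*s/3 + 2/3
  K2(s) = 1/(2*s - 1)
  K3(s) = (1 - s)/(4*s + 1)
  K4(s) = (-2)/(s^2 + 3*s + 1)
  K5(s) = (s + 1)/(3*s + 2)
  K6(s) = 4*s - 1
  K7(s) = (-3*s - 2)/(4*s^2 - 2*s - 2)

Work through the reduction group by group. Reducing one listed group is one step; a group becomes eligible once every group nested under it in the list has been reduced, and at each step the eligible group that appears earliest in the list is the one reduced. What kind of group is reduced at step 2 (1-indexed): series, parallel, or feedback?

Step 1 - series reduction of K2, K3
Step 2 - collapse the loop (K1 forward, (K2*K3) return)
Step 3 - combine [K1/(1+K1*(K2*K3))], K4, K5, K6, K7 in series
At step 2 the group reduced is feedback.

Final answer: feedback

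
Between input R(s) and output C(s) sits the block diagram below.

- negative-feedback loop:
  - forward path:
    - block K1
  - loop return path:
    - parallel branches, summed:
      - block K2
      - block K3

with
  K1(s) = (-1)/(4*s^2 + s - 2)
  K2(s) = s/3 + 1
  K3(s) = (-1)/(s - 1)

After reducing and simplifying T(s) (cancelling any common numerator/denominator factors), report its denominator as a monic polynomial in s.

Reducing step by step:

Step 1 - combine K2, K3 in parallel; result (s^2 + 2*s - 6)/(3*s - 3)
Step 2 - collapse the loop (K1 forward, (K2+K3) return); result (3 - 3*s)/(12*s^3 - 10*s^2 - 11*s + 12)
The result of step 2 is T(s) in lowest terms. Its denominator has leading coefficient 12; dividing the denominator through by 12 makes it monic.

Answer: s^3 - 5*s^2/6 - 11*s/12 + 1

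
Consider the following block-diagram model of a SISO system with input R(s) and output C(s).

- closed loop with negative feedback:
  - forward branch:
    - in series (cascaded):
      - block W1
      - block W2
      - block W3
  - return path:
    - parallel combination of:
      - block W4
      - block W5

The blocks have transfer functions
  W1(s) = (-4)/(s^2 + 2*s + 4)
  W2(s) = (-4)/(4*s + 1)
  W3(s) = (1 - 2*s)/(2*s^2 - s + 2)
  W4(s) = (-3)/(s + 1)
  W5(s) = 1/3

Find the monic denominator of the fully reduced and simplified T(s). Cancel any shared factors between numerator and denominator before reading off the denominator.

Step 1 - series reduction of W1, W2, W3, giving (16 - 32*s)/(8*s^5 + 14*s^4 + 35*s^3 + 8*s^2 + 32*s + 8)
Step 2 - sum the parallel branches W4, W5, giving (s - 8)/(3*s + 3)
Step 3 - reduce the feedback loop with forward (W1*W2*W3) and return (W4+W5), giving (-96*s^2 - 48*s + 48)/(24*s^6 + 66*s^5 + 147*s^4 + 129*s^3 + 88*s^2 + 392*s - 104)
The result of step 3 is T(s) in lowest terms. Its denominator has leading coefficient 24; dividing the denominator through by 24 makes it monic.

Answer: s^6 + 11*s^5/4 + 49*s^4/8 + 43*s^3/8 + 11*s^2/3 + 49*s/3 - 13/3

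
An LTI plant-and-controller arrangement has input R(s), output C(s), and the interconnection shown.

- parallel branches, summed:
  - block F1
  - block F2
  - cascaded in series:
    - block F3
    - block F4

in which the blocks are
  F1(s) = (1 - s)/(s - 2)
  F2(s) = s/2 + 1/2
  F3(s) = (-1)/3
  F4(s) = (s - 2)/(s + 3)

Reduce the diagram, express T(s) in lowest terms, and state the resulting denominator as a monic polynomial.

The answer is s^2 + s - 6.

Reasoning:
Step 1. multiply F3, F4 (series) = (2 - s)/(3*s + 9)
Step 2. reduce the parallel group F1, F2, (F3*F4) = (3*s^3 - 2*s^2 - 19*s - 8)/(6*s^2 + 6*s - 36)
Step 2 gives the fully reduced T(s), with no common factor left to cancel. The denominator's leading coefficient is 6, so divide each of its coefficients by 6 to get the monic form.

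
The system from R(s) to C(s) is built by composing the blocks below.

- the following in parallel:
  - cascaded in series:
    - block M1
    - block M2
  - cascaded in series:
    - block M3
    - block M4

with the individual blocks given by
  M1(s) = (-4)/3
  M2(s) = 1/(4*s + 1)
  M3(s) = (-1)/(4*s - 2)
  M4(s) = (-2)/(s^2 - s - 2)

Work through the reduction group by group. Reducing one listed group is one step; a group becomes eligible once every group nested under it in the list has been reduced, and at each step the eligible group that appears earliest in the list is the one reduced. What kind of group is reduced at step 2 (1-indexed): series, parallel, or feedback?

Step 1 - reduce the series chain M1, M2
Step 2 - reduce the series chain M3, M4
Step 3 - combine (M1*M2), (M3*M4) in parallel
Step 2 collapses a series group.

Final answer: series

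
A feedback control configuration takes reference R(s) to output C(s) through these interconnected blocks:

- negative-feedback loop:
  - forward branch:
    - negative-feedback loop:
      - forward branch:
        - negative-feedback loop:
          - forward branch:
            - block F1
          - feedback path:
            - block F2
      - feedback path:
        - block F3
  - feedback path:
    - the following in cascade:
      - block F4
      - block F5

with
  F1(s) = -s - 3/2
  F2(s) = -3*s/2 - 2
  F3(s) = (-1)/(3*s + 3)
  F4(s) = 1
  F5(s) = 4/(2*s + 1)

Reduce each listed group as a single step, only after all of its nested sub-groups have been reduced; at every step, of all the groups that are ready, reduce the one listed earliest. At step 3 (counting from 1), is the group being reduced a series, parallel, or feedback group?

[1] collapse the loop (F1 forward, F2 return)
[2] reduce the feedback loop with forward [F1/(1+F1*F2)] and return F3
[3] multiply F4, F5 (series)
[4] apply the feedback formula to [[F1/(1+F1*F2)]/(1+[F1/(1+F1*F2)]*F3)], (F4*F5)
Step 3: series.

Final answer: series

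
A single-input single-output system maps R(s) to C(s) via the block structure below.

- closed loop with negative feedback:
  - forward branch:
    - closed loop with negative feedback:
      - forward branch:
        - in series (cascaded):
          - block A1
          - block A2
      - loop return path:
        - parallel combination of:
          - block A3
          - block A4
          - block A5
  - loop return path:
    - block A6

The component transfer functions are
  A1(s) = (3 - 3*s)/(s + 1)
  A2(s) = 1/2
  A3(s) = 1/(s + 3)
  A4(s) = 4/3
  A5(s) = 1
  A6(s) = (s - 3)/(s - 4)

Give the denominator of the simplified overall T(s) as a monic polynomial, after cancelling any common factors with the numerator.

(1) cascade A1, A2 gives (3 - 3*s)/(2*s + 2)
(2) sum the parallel branches A3, A4, A5 gives (7*s + 24)/(3*s + 9)
(3) close the feedback loop around (A1*A2), (A3+A4+A5) gives (3*s^2 + 6*s - 9)/(5*s^2 + 9*s - 30)
(4) feedback reduction of [(A1*A2)/(1+(A1*A2)*(A3+A4+A5))], A6 gives (3*s^3 - 6*s^2 - 33*s + 36)/(8*s^3 - 14*s^2 - 93*s + 147)
Step 4 gives the fully reduced T(s), with no common factor left to cancel. The denominator's leading coefficient is 8, so divide each of its coefficients by 8 to get the monic form.

Final answer: s^3 - 7*s^2/4 - 93*s/8 + 147/8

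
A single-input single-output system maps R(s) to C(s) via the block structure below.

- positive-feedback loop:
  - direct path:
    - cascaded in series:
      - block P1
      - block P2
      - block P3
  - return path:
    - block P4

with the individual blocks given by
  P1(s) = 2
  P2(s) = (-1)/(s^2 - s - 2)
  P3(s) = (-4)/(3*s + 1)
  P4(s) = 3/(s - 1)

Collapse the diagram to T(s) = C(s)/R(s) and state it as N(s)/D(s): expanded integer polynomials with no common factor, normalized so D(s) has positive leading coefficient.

Step 1: multiply P1, P2, P3 (series) = 8/(3*s^3 - 2*s^2 - 7*s - 2)
Step 2: close the feedback loop around (P1*P2*P3), P4; the result is T(s) itself (integer coefficients, no common factor, positive leading denominator coefficient)

Therefore the answer is (8*s - 8)/(3*s^4 - 5*s^3 - 5*s^2 + 5*s - 22).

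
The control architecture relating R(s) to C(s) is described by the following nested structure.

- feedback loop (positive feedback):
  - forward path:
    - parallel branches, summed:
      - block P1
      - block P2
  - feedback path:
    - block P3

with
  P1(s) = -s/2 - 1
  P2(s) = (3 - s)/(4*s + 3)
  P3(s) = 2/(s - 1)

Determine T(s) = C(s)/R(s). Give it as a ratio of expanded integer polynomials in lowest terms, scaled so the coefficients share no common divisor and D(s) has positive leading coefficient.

The answer is (-4*s^3 - 9*s^2 + 13*s)/(16*s^2 + 24*s - 6).

Reasoning:
(1) parallel reduction of P1, P2 -> (-4*s^2 - 13*s)/(8*s + 6)
(2) close the feedback loop around (P1+P2), P3 - this is the overall T(s), already in the required normalized form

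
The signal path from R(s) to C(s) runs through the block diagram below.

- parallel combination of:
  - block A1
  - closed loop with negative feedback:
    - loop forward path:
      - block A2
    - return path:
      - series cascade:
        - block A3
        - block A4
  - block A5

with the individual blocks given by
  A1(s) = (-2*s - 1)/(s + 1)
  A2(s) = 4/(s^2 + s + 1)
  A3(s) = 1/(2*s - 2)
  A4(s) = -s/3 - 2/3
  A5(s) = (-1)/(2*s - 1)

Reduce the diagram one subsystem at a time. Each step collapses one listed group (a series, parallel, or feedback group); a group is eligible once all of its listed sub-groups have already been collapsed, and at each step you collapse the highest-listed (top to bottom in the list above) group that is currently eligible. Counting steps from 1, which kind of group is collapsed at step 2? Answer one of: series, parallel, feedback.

[1] multiply A3, A4 (series)
[2] apply the feedback formula to A2, (A3*A4)
[3] reduce the parallel group A1, [A2/(1+A2*(A3*A4))], A5
The group at step 2 is a feedback group.

Final answer: feedback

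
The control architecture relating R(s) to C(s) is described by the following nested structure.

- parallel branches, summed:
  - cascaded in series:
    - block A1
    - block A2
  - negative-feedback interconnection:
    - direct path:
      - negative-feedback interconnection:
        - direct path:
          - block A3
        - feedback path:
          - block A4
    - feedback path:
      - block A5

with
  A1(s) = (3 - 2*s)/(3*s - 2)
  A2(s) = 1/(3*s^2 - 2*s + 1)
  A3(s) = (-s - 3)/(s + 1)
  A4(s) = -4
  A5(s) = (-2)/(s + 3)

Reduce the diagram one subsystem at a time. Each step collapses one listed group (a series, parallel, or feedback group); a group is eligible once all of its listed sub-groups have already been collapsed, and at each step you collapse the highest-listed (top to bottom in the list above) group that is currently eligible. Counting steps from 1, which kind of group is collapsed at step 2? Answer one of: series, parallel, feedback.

The answer is feedback.

Reasoning:
Step 1. cascade A1, A2
Step 2. feedback reduction of A3, A4
Step 3. close the feedback loop around [A3/(1+A3*A4)], A5
Step 4. combine (A1*A2), [[A3/(1+A3*A4)]/(1+[A3/(1+A3*A4)]*A5)] in parallel
At step 2 the group reduced is feedback.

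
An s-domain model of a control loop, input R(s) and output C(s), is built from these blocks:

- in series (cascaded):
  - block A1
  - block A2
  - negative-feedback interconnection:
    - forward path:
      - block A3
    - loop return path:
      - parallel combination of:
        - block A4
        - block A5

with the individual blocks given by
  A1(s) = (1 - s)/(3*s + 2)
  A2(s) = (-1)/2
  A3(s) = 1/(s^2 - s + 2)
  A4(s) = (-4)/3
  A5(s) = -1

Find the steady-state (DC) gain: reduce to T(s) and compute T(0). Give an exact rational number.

[1] reduce the parallel group A4, A5: (-7)/3
[2] apply the feedback formula to A3, (A4+A5): 3/(3*s^2 - 3*s - 1)
[3] reduce the series chain A1, A2, [A3/(1+A3*(A4+A5))]: (3*s - 3)/(18*s^3 - 6*s^2 - 18*s - 4)
That last expression is T(s); at s = 0 only the constant terms survive, so T(0) = -3/(-4) = 3/4.

Therefore the answer is 3/4.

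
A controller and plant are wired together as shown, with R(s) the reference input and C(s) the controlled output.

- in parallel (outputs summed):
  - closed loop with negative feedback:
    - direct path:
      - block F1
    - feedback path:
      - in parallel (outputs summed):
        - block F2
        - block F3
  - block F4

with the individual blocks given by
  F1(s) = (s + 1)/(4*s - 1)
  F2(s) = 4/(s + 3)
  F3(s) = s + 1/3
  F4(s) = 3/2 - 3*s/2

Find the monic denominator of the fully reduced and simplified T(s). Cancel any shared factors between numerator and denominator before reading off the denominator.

Reducing step by step:

Step 1 - parallel reduction of F2, F3 -> (3*s^2 + 10*s + 15)/(3*s + 9)
Step 2 - apply the feedback formula to F1, (F2+F3) -> (3*s^2 + 12*s + 9)/(3*s^3 + 25*s^2 + 58*s + 6)
Step 3 - parallel reduction of [F1/(1+F1*(F2+F3))], F4 -> (-9*s^4 - 66*s^3 - 93*s^2 + 180*s + 36)/(6*s^3 + 50*s^2 + 116*s + 12)
No further cancellation is possible in the step-3 result, so that is T(s). Its denominator becomes monic after dividing by the leading coefficient 6.

Answer: s^3 + 25*s^2/3 + 58*s/3 + 2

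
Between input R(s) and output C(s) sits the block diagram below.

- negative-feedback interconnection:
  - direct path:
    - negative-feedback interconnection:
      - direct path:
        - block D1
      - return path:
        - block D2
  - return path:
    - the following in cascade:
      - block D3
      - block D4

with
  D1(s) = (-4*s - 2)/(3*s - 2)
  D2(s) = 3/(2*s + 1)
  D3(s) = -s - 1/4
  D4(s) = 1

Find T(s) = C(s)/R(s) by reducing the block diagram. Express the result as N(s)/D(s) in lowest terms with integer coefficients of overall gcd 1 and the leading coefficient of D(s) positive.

Step 1. reduce the feedback loop with forward D1 and return D2 = (-4*s - 2)/(3*s - 8)
Step 2. reduce the series chain D3, D4 = -s - 1/4
Step 3. feedback reduction of [D1/(1+D1*D2)], (D3*D4) - this is the overall T(s), already in the required normalized form

Answer: (-8*s - 4)/(8*s^2 + 12*s - 15)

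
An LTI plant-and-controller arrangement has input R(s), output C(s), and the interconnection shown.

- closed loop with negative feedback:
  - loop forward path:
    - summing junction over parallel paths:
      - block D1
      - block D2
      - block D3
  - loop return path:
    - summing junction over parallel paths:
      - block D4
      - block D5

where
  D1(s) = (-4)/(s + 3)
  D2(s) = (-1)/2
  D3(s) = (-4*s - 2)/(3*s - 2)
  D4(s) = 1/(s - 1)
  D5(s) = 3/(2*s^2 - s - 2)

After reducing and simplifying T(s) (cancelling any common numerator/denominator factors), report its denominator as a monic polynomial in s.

First reduce the diagram to T(s).

[1] sum the parallel branches D1, D2, D3 = (-11*s^2 - 59*s + 10)/(6*s^2 + 14*s - 12)
[2] add D4, D5 (parallel) = (2*s^2 + 2*s - 5)/(2*s^3 - 3*s^2 - s + 2)
[3] feedback reduction of (D1+D2+D3), (D4+D5) = (-22*s^5 - 85*s^4 + 208*s^3 + 7*s^2 - 128*s + 20)/(12*s^5 - 12*s^4 - 212*s^3 - 9*s^2 + 355*s - 74)
T(s) is the step-3 result (common factors already cancelled). Leading coefficient of the denominator: 12. Divide through by 12 for the monic polynomial.

Answer: s^5 - s^4 - 53*s^3/3 - 3*s^2/4 + 355*s/12 - 37/6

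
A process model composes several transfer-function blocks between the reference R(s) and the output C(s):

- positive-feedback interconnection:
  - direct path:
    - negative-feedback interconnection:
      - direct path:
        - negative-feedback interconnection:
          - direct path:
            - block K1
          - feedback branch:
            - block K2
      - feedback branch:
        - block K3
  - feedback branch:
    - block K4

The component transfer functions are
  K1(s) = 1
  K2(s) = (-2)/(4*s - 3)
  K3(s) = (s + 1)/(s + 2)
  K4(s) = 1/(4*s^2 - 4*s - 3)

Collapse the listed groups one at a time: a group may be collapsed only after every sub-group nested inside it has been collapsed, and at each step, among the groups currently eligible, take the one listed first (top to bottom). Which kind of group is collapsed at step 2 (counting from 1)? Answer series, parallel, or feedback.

Answer: feedback

Working:
Step 1. reduce the feedback loop with forward K1 and return K2
Step 2. reduce the feedback loop with forward [K1/(1+K1*K2)] and return K3
Step 3. apply the feedback formula to [[K1/(1+K1*K2)]/(1+[K1/(1+K1*K2)]*K3)], K4
The group at step 2 is a feedback group.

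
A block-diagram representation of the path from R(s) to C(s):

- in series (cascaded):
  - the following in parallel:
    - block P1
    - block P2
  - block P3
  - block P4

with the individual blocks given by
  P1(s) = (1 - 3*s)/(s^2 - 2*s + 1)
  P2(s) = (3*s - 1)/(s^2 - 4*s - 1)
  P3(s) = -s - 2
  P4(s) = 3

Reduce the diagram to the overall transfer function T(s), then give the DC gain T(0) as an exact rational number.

1. combine P1, P2 in parallel gives (6*s^2 + 4*s - 2)/(s^4 - 6*s^3 + 8*s^2 - 2*s - 1)
2. cascade (P1+P2), P3, P4 gives (-18*s^3 - 48*s^2 - 18*s + 12)/(s^4 - 6*s^3 + 8*s^2 - 2*s - 1)
Evaluating the step-2 result (the overall T(s)) at s = 0 gives T(0) = 12/(-1) = -12.

Answer: -12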